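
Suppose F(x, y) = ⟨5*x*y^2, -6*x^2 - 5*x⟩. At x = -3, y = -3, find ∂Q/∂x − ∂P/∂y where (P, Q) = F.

-59

∂F₂/∂x = -12*x - 5
∂F₁/∂y = 10*x*y
Scalar curl = -10*x*y - 12*x - 5
At (-3, -3): -59.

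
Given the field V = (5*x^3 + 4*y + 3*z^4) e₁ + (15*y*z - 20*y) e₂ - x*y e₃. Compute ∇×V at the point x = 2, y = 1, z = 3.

(-17, 325, -4)

(∇×V)₁ = ∂V₃/∂y − ∂V₂/∂z = -x - 15*y
(∇×V)₂ = ∂V₁/∂z − ∂V₃/∂x = y + 12*z^3
(∇×V)₃ = ∂V₂/∂x − ∂V₁/∂y = -4
∇×V = (-x - 15*y, y + 12*z^3, -4)
At (2, 1, 3): (-17, 325, -4).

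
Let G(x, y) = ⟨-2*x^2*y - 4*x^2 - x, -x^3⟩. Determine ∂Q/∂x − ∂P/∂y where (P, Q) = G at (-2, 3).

-4

∂G₂/∂x = -3*x^2
∂G₁/∂y = -2*x^2
Scalar curl = -x^2
At (-2, 3): -4.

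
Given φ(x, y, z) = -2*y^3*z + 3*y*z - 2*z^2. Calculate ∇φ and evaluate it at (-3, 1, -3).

∂φ/∂x = 0
∂φ/∂y = -6*y^2*z + 3*z
∂φ/∂z = -2*y^3 + 3*y - 4*z
∇φ = (0, -6*y^2*z + 3*z, -2*y^3 + 3*y - 4*z)
At (-3, 1, -3): (0, 9, 13).

(0, 9, 13)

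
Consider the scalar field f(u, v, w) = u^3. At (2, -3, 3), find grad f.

∂f/∂u = 3*u^2
∂f/∂v = 0
∂f/∂w = 0
∇f = (3*u^2, 0, 0)
At (2, -3, 3): (12, 0, 0).

(12, 0, 0)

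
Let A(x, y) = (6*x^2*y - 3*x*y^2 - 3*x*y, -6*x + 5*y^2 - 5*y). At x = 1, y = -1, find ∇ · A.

∂A₁/∂x = 12*x*y - 3*y^2 - 3*y
∂A₂/∂y = 10*y - 5
∇·A = 12*x*y - 3*y^2 + 7*y - 5
At (1, -1): -27.

-27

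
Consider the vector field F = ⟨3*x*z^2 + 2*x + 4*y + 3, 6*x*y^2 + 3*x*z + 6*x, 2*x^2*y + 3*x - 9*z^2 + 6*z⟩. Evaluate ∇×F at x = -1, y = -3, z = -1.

(5, -9, 53)

(∇×F)₁ = ∂F₃/∂y − ∂F₂/∂z = 2*x^2 - 3*x
(∇×F)₂ = ∂F₁/∂z − ∂F₃/∂x = -4*x*y + 6*x*z - 3
(∇×F)₃ = ∂F₂/∂x − ∂F₁/∂y = 6*y^2 + 3*z + 2
∇×F = (2*x^2 - 3*x, -4*x*y + 6*x*z - 3, 6*y^2 + 3*z + 2)
At (-1, -3, -1): (5, -9, 53).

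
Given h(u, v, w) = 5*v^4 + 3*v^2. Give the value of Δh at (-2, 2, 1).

246

∂²h/∂u² = 0
∂²h/∂v² = 6*(10*v^2 + 1)
∂²h/∂w² = 0
∇²h = 60*v^2 + 6
At (-2, 2, 1): 246.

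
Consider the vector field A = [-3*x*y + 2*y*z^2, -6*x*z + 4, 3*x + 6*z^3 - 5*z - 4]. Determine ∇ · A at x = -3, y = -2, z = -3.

∂A₁/∂x = -3*y
∂A₂/∂y = 0
∂A₃/∂z = 18*z^2 - 5
∇·A = -3*y + 18*z^2 - 5
At (-3, -2, -3): 163.

163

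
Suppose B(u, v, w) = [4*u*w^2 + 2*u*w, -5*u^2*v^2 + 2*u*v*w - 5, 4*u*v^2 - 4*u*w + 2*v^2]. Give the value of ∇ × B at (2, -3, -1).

(-48, -52, -174)

(∇×B)₁ = ∂B₃/∂v − ∂B₂/∂w = 6*u*v + 4*v
(∇×B)₂ = ∂B₁/∂w − ∂B₃/∂u = 8*u*w + 2*u - 4*v^2 + 4*w
(∇×B)₃ = ∂B₂/∂u − ∂B₁/∂v = -10*u*v^2 + 2*v*w
∇×B = (6*u*v + 4*v, 8*u*w + 2*u - 4*v^2 + 4*w, -10*u*v^2 + 2*v*w)
At (2, -3, -1): (-48, -52, -174).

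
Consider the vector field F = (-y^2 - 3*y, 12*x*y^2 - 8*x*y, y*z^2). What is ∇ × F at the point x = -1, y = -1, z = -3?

(∇×F)₁ = ∂F₃/∂y − ∂F₂/∂z = z^2
(∇×F)₂ = ∂F₁/∂z − ∂F₃/∂x = 0
(∇×F)₃ = ∂F₂/∂x − ∂F₁/∂y = 12*y^2 - 6*y + 3
∇×F = (z^2, 0, 12*y^2 - 6*y + 3)
At (-1, -1, -3): (9, 0, 21).

(9, 0, 21)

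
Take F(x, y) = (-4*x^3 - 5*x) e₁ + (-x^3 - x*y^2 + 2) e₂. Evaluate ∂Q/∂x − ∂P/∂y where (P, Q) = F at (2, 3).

-21

∂F₂/∂x = -3*x^2 - y^2
∂F₁/∂y = 0
Scalar curl = -3*x^2 - y^2
At (2, 3): -21.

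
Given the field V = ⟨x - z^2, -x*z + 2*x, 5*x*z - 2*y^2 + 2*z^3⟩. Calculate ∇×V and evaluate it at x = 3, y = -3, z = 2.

(15, -14, 0)

(∇×V)₁ = ∂V₃/∂y − ∂V₂/∂z = x - 4*y
(∇×V)₂ = ∂V₁/∂z − ∂V₃/∂x = -7*z
(∇×V)₃ = ∂V₂/∂x − ∂V₁/∂y = -z + 2
∇×V = (x - 4*y, -7*z, -z + 2)
At (3, -3, 2): (15, -14, 0).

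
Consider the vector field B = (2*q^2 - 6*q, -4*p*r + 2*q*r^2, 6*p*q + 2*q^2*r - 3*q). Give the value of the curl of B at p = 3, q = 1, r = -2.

(27, -6, 10)

(∇×B)₁ = ∂B₃/∂q − ∂B₂/∂r = 10*p - 3
(∇×B)₂ = ∂B₁/∂r − ∂B₃/∂p = -6*q
(∇×B)₃ = ∂B₂/∂p − ∂B₁/∂q = -4*q - 4*r + 6
∇×B = (10*p - 3, -6*q, -4*q - 4*r + 6)
At (3, 1, -2): (27, -6, 10).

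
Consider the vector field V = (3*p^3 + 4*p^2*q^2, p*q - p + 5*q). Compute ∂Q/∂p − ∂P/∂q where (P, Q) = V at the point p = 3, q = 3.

∂V₂/∂p = q - 1
∂V₁/∂q = 8*p^2*q
Scalar curl = -8*p^2*q + q - 1
At (3, 3): -214.

-214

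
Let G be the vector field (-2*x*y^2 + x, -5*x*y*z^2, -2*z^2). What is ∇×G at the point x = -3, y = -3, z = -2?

(∇×G)₁ = ∂G₃/∂y − ∂G₂/∂z = 10*x*y*z
(∇×G)₂ = ∂G₁/∂z − ∂G₃/∂x = 0
(∇×G)₃ = ∂G₂/∂x − ∂G₁/∂y = 4*x*y - 5*y*z^2
∇×G = (10*x*y*z, 0, 4*x*y - 5*y*z^2)
At (-3, -3, -2): (-180, 0, 96).

(-180, 0, 96)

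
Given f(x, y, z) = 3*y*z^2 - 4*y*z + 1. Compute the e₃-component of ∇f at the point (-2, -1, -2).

16

(∇f)_3 = ∂f/∂z = 6*y*z - 4*y
At (-2, -1, -2): 16.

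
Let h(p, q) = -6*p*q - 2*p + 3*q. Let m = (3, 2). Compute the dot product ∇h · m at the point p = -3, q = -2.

72

∂h/∂p = -6*q - 2
∂h/∂q = -6*p + 3
∇h at (-3, -2) = (10, 21)
∇h · m = (10)(3) + (21)(2) = 72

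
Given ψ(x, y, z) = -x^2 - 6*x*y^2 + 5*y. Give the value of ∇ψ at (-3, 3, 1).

∂ψ/∂x = -2*x - 6*y^2
∂ψ/∂y = -12*x*y + 5
∂ψ/∂z = 0
∇ψ = (-2*x - 6*y^2, -12*x*y + 5, 0)
At (-3, 3, 1): (-48, 113, 0).

(-48, 113, 0)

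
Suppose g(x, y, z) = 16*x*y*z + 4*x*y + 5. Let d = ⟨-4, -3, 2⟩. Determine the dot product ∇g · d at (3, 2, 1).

∂g/∂x = 16*y*z + 4*y
∂g/∂y = 16*x*z + 4*x
∂g/∂z = 16*x*y
∇g at (3, 2, 1) = (40, 60, 96)
∇g · d = (40)(-4) + (60)(-3) + (96)(2) = -148

-148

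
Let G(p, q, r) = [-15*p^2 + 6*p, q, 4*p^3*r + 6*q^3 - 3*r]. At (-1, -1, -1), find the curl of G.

(∇×G)₁ = ∂G₃/∂q − ∂G₂/∂r = 18*q^2
(∇×G)₂ = ∂G₁/∂r − ∂G₃/∂p = -12*p^2*r
(∇×G)₃ = ∂G₂/∂p − ∂G₁/∂q = 0
∇×G = (18*q^2, -12*p^2*r, 0)
At (-1, -1, -1): (18, 12, 0).

(18, 12, 0)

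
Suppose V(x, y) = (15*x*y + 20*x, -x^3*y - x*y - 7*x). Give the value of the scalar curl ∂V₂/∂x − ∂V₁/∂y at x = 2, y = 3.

∂V₂/∂x = -3*x^2*y - y - 7
∂V₁/∂y = 15*x
Scalar curl = -3*x^2*y - 15*x - y - 7
At (2, 3): -76.

-76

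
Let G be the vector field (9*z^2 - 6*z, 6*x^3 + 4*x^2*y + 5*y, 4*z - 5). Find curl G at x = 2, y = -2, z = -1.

(∇×G)₁ = ∂G₃/∂y − ∂G₂/∂z = 0
(∇×G)₂ = ∂G₁/∂z − ∂G₃/∂x = 18*z - 6
(∇×G)₃ = ∂G₂/∂x − ∂G₁/∂y = 18*x^2 + 8*x*y
∇×G = (0, 18*z - 6, 18*x^2 + 8*x*y)
At (2, -2, -1): (0, -24, 40).

(0, -24, 40)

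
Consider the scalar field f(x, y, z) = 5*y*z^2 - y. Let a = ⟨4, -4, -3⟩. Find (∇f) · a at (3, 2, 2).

-196

∂f/∂x = 0
∂f/∂y = 5*z^2 - 1
∂f/∂z = 10*y*z
∇f at (3, 2, 2) = (0, 19, 40)
∇f · a = (0)(4) + (19)(-4) + (40)(-3) = -196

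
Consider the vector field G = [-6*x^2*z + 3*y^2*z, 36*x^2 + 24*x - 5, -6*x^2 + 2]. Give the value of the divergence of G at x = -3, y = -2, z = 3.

108

∂G₁/∂x = -12*x*z
∂G₂/∂y = 0
∂G₃/∂z = 0
∇·G = -12*x*z
At (-3, -2, 3): 108.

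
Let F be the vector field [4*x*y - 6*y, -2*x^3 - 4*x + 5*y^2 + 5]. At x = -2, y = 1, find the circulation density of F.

-14

∂F₂/∂x = -6*x^2 - 4
∂F₁/∂y = 4*x - 6
Scalar curl = -6*x^2 - 4*x + 2
At (-2, 1): -14.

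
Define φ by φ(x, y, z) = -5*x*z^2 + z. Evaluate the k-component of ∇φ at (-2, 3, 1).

21

(∇φ)_3 = ∂φ/∂z = -10*x*z + 1
At (-2, 3, 1): 21.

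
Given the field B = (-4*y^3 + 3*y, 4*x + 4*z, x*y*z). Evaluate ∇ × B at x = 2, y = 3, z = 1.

(∇×B)₁ = ∂B₃/∂y − ∂B₂/∂z = x*z - 4
(∇×B)₂ = ∂B₁/∂z − ∂B₃/∂x = -y*z
(∇×B)₃ = ∂B₂/∂x − ∂B₁/∂y = 12*y^2 + 1
∇×B = (x*z - 4, -y*z, 12*y^2 + 1)
At (2, 3, 1): (-2, -3, 109).

(-2, -3, 109)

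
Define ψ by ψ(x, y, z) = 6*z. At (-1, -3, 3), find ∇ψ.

∂ψ/∂x = 0
∂ψ/∂y = 0
∂ψ/∂z = 6
∇ψ = (0, 0, 6)
At (-1, -3, 3): (0, 0, 6).

(0, 0, 6)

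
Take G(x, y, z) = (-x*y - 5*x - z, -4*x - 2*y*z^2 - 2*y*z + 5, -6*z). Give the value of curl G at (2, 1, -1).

(-2, -1, -2)

(∇×G)₁ = ∂G₃/∂y − ∂G₂/∂z = 4*y*z + 2*y
(∇×G)₂ = ∂G₁/∂z − ∂G₃/∂x = -1
(∇×G)₃ = ∂G₂/∂x − ∂G₁/∂y = x - 4
∇×G = (4*y*z + 2*y, -1, x - 4)
At (2, 1, -1): (-2, -1, -2).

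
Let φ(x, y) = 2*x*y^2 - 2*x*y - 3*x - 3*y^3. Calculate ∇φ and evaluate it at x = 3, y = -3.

∂φ/∂x = 2*y^2 - 2*y - 3
∂φ/∂y = 4*x*y - 2*x - 9*y^2
∇φ = (2*y^2 - 2*y - 3, 4*x*y - 2*x - 9*y^2)
At (3, -3): (21, -123).

(21, -123)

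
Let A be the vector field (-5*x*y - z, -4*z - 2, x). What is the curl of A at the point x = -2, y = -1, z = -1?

(∇×A)₁ = ∂A₃/∂y − ∂A₂/∂z = 4
(∇×A)₂ = ∂A₁/∂z − ∂A₃/∂x = -2
(∇×A)₃ = ∂A₂/∂x − ∂A₁/∂y = 5*x
∇×A = (4, -2, 5*x)
At (-2, -1, -1): (4, -2, -10).

(4, -2, -10)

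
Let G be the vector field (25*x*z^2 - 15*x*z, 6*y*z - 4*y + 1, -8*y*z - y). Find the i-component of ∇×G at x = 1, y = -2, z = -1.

(∇×G)_1 = ∂G₃/∂y − ∂G₂/∂z
= -8*z - 1 − (6*y)
= -6*y - 8*z - 1
At (1, -2, -1): 19.

19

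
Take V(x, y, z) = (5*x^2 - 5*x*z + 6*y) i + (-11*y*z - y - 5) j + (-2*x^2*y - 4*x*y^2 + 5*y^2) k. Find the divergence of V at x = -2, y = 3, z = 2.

∂V₁/∂x = 10*x - 5*z
∂V₂/∂y = -11*z - 1
∂V₃/∂z = 0
∇·V = 10*x - 16*z - 1
At (-2, 3, 2): -53.

-53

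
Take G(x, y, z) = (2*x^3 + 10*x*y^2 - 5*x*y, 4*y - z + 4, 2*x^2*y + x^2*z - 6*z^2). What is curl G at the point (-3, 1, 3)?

(19, 30, 45)

(∇×G)₁ = ∂G₃/∂y − ∂G₂/∂z = 2*x^2 + 1
(∇×G)₂ = ∂G₁/∂z − ∂G₃/∂x = -4*x*y - 2*x*z
(∇×G)₃ = ∂G₂/∂x − ∂G₁/∂y = -20*x*y + 5*x
∇×G = (2*x^2 + 1, -4*x*y - 2*x*z, -20*x*y + 5*x)
At (-3, 1, 3): (19, 30, 45).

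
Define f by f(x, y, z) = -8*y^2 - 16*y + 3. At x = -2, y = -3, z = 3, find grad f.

(0, 32, 0)

∂f/∂x = 0
∂f/∂y = -16*y - 16
∂f/∂z = 0
∇f = (0, -16*y - 16, 0)
At (-2, -3, 3): (0, 32, 0).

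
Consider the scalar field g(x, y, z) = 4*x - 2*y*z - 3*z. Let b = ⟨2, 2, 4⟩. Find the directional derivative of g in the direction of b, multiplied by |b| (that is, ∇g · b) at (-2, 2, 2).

-28

∂g/∂x = 4
∂g/∂y = -2*z
∂g/∂z = -2*y - 3
∇g at (-2, 2, 2) = (4, -4, -7)
∇g · b = (4)(2) + (-4)(2) + (-7)(4) = -28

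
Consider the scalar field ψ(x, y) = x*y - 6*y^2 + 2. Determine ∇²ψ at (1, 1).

-12

∂²ψ/∂x² = 0
∂²ψ/∂y² = -12
∇²ψ = -12
At (1, 1): -12.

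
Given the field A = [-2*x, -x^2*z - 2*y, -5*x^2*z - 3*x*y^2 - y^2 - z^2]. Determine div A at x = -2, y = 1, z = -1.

-22

∂A₁/∂x = -2
∂A₂/∂y = -2
∂A₃/∂z = -5*x^2 - 2*z
∇·A = -5*x^2 - 2*z - 4
At (-2, 1, -1): -22.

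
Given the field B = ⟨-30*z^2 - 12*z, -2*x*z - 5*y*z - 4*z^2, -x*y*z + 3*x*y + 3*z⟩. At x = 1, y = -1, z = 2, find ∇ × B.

(∇×B)₁ = ∂B₃/∂y − ∂B₂/∂z = -x*z + 5*x + 5*y + 8*z
(∇×B)₂ = ∂B₁/∂z − ∂B₃/∂x = y*z - 3*y - 60*z - 12
(∇×B)₃ = ∂B₂/∂x − ∂B₁/∂y = -2*z
∇×B = (-x*z + 5*x + 5*y + 8*z, y*z - 3*y - 60*z - 12, -2*z)
At (1, -1, 2): (14, -131, -4).

(14, -131, -4)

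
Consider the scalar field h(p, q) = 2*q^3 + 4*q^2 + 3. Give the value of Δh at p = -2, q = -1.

-4

∂²h/∂p² = 0
∂²h/∂q² = 4*(3*q + 2)
∇²h = 12*q + 8
At (-2, -1): -4.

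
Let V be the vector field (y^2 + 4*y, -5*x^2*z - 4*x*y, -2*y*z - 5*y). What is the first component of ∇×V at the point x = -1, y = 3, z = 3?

-6

(∇×V)_1 = ∂V₃/∂y − ∂V₂/∂z
= -2*z - 5 − (-5*x^2)
= 5*x^2 - 2*z - 5
At (-1, 3, 3): -6.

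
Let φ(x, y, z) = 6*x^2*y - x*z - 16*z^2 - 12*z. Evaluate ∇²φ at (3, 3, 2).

∂²φ/∂x² = 12*y
∂²φ/∂y² = 0
∂²φ/∂z² = -32
∇²φ = 12*y - 32
At (3, 3, 2): 4.

4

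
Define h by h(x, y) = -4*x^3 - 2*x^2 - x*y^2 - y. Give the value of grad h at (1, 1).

∂h/∂x = -12*x^2 - 4*x - y^2
∂h/∂y = -2*x*y - 1
∇h = (-12*x^2 - 4*x - y^2, -2*x*y - 1)
At (1, 1): (-17, -3).

(-17, -3)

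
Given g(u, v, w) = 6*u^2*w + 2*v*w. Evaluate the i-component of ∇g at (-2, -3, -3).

72

(∇g)_1 = ∂g/∂u = 12*u*w
At (-2, -3, -3): 72.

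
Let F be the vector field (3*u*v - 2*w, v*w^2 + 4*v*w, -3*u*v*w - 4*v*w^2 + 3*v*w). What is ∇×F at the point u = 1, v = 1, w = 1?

(∇×F)₁ = ∂F₃/∂v − ∂F₂/∂w = -3*u*w - 2*v*w - 4*v - 4*w^2 + 3*w
(∇×F)₂ = ∂F₁/∂w − ∂F₃/∂u = 3*v*w - 2
(∇×F)₃ = ∂F₂/∂u − ∂F₁/∂v = -3*u
∇×F = (-3*u*w - 2*v*w - 4*v - 4*w^2 + 3*w, 3*v*w - 2, -3*u)
At (1, 1, 1): (-10, 1, -3).

(-10, 1, -3)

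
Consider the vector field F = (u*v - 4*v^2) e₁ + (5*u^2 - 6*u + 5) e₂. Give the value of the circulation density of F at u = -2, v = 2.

-8

∂F₂/∂u = 10*u - 6
∂F₁/∂v = u - 8*v
Scalar curl = 9*u + 8*v - 6
At (-2, 2): -8.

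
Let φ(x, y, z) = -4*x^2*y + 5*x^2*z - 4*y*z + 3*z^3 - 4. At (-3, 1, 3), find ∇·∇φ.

∂²φ/∂x² = 2*(-4*y + 5*z)
∂²φ/∂y² = 0
∂²φ/∂z² = 18*z
∇²φ = -8*y + 28*z
At (-3, 1, 3): 76.

76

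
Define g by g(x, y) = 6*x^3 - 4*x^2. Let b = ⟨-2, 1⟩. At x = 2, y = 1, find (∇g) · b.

-112

∂g/∂x = 18*x^2 - 8*x
∂g/∂y = 0
∇g at (2, 1) = (56, 0)
∇g · b = (56)(-2) + (0)(1) = -112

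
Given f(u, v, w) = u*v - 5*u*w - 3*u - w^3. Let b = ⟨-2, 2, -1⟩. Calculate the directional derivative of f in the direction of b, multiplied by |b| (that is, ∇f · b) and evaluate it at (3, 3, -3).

18

∂f/∂u = v - 5*w - 3
∂f/∂v = u
∂f/∂w = -5*u - 3*w^2
∇f at (3, 3, -3) = (15, 3, -42)
∇f · b = (15)(-2) + (3)(2) + (-42)(-1) = 18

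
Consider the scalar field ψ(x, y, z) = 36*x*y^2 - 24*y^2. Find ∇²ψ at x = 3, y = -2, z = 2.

∂²ψ/∂x² = 0
∂²ψ/∂y² = 24*(3*x - 2)
∂²ψ/∂z² = 0
∇²ψ = 72*x - 48
At (3, -2, 2): 168.

168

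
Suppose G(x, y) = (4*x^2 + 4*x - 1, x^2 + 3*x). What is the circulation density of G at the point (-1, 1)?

∂G₂/∂x = 2*x + 3
∂G₁/∂y = 0
Scalar curl = 2*x + 3
At (-1, 1): 1.

1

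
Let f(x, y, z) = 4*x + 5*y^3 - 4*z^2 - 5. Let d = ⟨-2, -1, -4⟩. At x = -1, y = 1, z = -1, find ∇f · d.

-55

∂f/∂x = 4
∂f/∂y = 15*y^2
∂f/∂z = -8*z
∇f at (-1, 1, -1) = (4, 15, 8)
∇f · d = (4)(-2) + (15)(-1) + (8)(-4) = -55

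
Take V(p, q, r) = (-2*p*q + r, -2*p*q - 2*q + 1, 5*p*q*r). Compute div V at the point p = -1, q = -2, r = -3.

∂V₁/∂p = -2*q
∂V₂/∂q = -2*p - 2
∂V₃/∂r = 5*p*q
∇·V = 5*p*q - 2*p - 2*q - 2
At (-1, -2, -3): 14.

14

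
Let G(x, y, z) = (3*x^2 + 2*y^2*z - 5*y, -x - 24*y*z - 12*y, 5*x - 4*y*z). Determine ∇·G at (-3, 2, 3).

∂G₁/∂x = 6*x
∂G₂/∂y = -24*z - 12
∂G₃/∂z = -4*y
∇·G = 6*x - 4*y - 24*z - 12
At (-3, 2, 3): -110.

-110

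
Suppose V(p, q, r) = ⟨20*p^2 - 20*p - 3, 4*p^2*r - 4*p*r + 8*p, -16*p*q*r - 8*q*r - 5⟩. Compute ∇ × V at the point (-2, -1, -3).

(∇×V)₁ = ∂V₃/∂q − ∂V₂/∂r = -4*p^2 - 16*p*r + 4*p - 8*r
(∇×V)₂ = ∂V₁/∂r − ∂V₃/∂p = 16*q*r
(∇×V)₃ = ∂V₂/∂p − ∂V₁/∂q = 8*p*r - 4*r + 8
∇×V = (-4*p^2 - 16*p*r + 4*p - 8*r, 16*q*r, 8*p*r - 4*r + 8)
At (-2, -1, -3): (-96, 48, 68).

(-96, 48, 68)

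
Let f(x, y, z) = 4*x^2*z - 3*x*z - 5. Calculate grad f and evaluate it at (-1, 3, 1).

∂f/∂x = 8*x*z - 3*z
∂f/∂y = 0
∂f/∂z = 4*x^2 - 3*x
∇f = (8*x*z - 3*z, 0, 4*x^2 - 3*x)
At (-1, 3, 1): (-11, 0, 7).

(-11, 0, 7)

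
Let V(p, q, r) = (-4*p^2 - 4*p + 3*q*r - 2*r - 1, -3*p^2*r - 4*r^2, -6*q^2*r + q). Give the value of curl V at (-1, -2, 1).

(∇×V)₁ = ∂V₃/∂q − ∂V₂/∂r = 3*p^2 - 12*q*r + 8*r + 1
(∇×V)₂ = ∂V₁/∂r − ∂V₃/∂p = 3*q - 2
(∇×V)₃ = ∂V₂/∂p − ∂V₁/∂q = -6*p*r - 3*r
∇×V = (3*p^2 - 12*q*r + 8*r + 1, 3*q - 2, -6*p*r - 3*r)
At (-1, -2, 1): (36, -8, 3).

(36, -8, 3)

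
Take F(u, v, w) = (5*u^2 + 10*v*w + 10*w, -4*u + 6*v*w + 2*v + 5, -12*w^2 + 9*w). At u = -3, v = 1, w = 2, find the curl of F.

(∇×F)₁ = ∂F₃/∂v − ∂F₂/∂w = -6*v
(∇×F)₂ = ∂F₁/∂w − ∂F₃/∂u = 10*v + 10
(∇×F)₃ = ∂F₂/∂u − ∂F₁/∂v = -10*w - 4
∇×F = (-6*v, 10*v + 10, -10*w - 4)
At (-3, 1, 2): (-6, 20, -24).

(-6, 20, -24)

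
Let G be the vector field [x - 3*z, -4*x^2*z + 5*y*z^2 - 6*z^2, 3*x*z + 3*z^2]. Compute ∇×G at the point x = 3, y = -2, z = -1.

(∇×G)₁ = ∂G₃/∂y − ∂G₂/∂z = 4*x^2 - 10*y*z + 12*z
(∇×G)₂ = ∂G₁/∂z − ∂G₃/∂x = -3*z - 3
(∇×G)₃ = ∂G₂/∂x − ∂G₁/∂y = -8*x*z
∇×G = (4*x^2 - 10*y*z + 12*z, -3*z - 3, -8*x*z)
At (3, -2, -1): (4, 0, 24).

(4, 0, 24)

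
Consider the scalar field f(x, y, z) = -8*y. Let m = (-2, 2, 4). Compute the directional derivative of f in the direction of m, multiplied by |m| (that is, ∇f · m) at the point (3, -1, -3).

∂f/∂x = 0
∂f/∂y = -8
∂f/∂z = 0
∇f at (3, -1, -3) = (0, -8, 0)
∇f · m = (0)(-2) + (-8)(2) + (0)(4) = -16

-16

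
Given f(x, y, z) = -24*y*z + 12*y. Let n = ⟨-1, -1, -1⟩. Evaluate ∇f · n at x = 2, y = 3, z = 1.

84

∂f/∂x = 0
∂f/∂y = -24*z + 12
∂f/∂z = -24*y
∇f at (2, 3, 1) = (0, -12, -72)
∇f · n = (0)(-1) + (-12)(-1) + (-72)(-1) = 84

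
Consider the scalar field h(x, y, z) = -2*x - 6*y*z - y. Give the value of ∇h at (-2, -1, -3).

∂h/∂x = -2
∂h/∂y = -6*z - 1
∂h/∂z = -6*y
∇h = (-2, -6*z - 1, -6*y)
At (-2, -1, -3): (-2, 17, 6).

(-2, 17, 6)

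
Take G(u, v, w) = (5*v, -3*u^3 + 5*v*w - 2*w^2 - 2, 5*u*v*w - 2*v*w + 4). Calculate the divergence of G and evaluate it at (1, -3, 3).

∂G₁/∂u = 0
∂G₂/∂v = 5*w
∂G₃/∂w = 5*u*v - 2*v
∇·G = 5*u*v - 2*v + 5*w
At (1, -3, 3): 6.

6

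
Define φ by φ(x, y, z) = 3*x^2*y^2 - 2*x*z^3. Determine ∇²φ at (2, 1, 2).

∂²φ/∂x² = 6*y^2
∂²φ/∂y² = 6*x^2
∂²φ/∂z² = -12*x*z
∇²φ = 6*x^2 - 12*x*z + 6*y^2
At (2, 1, 2): -18.

-18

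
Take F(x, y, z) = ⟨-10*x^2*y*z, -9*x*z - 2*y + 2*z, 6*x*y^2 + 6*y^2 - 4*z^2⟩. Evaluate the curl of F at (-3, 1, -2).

(-53, -96, -162)

(∇×F)₁ = ∂F₃/∂y − ∂F₂/∂z = 12*x*y + 9*x + 12*y - 2
(∇×F)₂ = ∂F₁/∂z − ∂F₃/∂x = -10*x^2*y - 6*y^2
(∇×F)₃ = ∂F₂/∂x − ∂F₁/∂y = 10*x^2*z - 9*z
∇×F = (12*x*y + 9*x + 12*y - 2, -10*x^2*y - 6*y^2, 10*x^2*z - 9*z)
At (-3, 1, -2): (-53, -96, -162).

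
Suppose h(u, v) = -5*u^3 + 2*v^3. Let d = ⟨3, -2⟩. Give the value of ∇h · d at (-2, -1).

-192

∂h/∂u = -15*u^2
∂h/∂v = 6*v^2
∇h at (-2, -1) = (-60, 6)
∇h · d = (-60)(3) + (6)(-2) = -192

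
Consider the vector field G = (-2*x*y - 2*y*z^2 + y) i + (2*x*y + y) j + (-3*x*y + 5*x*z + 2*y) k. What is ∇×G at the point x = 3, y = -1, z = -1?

(-7, -2, 5)

(∇×G)₁ = ∂G₃/∂y − ∂G₂/∂z = -3*x + 2
(∇×G)₂ = ∂G₁/∂z − ∂G₃/∂x = -4*y*z + 3*y - 5*z
(∇×G)₃ = ∂G₂/∂x − ∂G₁/∂y = 2*x + 2*y + 2*z^2 - 1
∇×G = (-3*x + 2, -4*y*z + 3*y - 5*z, 2*x + 2*y + 2*z^2 - 1)
At (3, -1, -1): (-7, -2, 5).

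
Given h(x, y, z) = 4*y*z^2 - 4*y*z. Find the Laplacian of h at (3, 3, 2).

24

∂²h/∂x² = 0
∂²h/∂y² = 0
∂²h/∂z² = 8*y
∇²h = 8*y
At (3, 3, 2): 24.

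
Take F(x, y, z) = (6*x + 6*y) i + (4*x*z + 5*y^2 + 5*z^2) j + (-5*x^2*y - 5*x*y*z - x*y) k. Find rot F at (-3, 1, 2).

(-20, -19, 2)

(∇×F)₁ = ∂F₃/∂y − ∂F₂/∂z = -5*x^2 - 5*x*z - 5*x - 10*z
(∇×F)₂ = ∂F₁/∂z − ∂F₃/∂x = 10*x*y + 5*y*z + y
(∇×F)₃ = ∂F₂/∂x − ∂F₁/∂y = 4*z - 6
∇×F = (-5*x^2 - 5*x*z - 5*x - 10*z, 10*x*y + 5*y*z + y, 4*z - 6)
At (-3, 1, 2): (-20, -19, 2).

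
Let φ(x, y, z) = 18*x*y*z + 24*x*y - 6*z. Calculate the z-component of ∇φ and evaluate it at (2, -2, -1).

-78

(∇φ)_3 = ∂φ/∂z = 18*x*y - 6
At (2, -2, -1): -78.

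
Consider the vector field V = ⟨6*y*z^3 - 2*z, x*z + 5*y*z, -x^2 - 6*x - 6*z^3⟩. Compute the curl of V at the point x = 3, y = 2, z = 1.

(∇×V)₁ = ∂V₃/∂y − ∂V₂/∂z = -x - 5*y
(∇×V)₂ = ∂V₁/∂z − ∂V₃/∂x = 2*x + 18*y*z^2 + 4
(∇×V)₃ = ∂V₂/∂x − ∂V₁/∂y = -6*z^3 + z
∇×V = (-x - 5*y, 2*x + 18*y*z^2 + 4, -6*z^3 + z)
At (3, 2, 1): (-13, 46, -5).

(-13, 46, -5)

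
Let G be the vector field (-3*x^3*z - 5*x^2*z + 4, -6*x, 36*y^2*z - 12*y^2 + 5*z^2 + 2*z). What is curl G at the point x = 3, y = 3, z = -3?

(-720, -126, -6)

(∇×G)₁ = ∂G₃/∂y − ∂G₂/∂z = 72*y*z - 24*y
(∇×G)₂ = ∂G₁/∂z − ∂G₃/∂x = -3*x^3 - 5*x^2
(∇×G)₃ = ∂G₂/∂x − ∂G₁/∂y = -6
∇×G = (72*y*z - 24*y, -3*x^3 - 5*x^2, -6)
At (3, 3, -3): (-720, -126, -6).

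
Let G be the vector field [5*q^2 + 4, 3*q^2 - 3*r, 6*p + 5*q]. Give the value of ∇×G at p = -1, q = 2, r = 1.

(∇×G)₁ = ∂G₃/∂q − ∂G₂/∂r = 8
(∇×G)₂ = ∂G₁/∂r − ∂G₃/∂p = -6
(∇×G)₃ = ∂G₂/∂p − ∂G₁/∂q = -10*q
∇×G = (8, -6, -10*q)
At (-1, 2, 1): (8, -6, -20).

(8, -6, -20)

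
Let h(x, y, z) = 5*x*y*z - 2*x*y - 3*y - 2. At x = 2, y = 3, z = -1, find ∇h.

(-21, -17, 30)

∂h/∂x = 5*y*z - 2*y
∂h/∂y = 5*x*z - 2*x - 3
∂h/∂z = 5*x*y
∇h = (5*y*z - 2*y, 5*x*z - 2*x - 3, 5*x*y)
At (2, 3, -1): (-21, -17, 30).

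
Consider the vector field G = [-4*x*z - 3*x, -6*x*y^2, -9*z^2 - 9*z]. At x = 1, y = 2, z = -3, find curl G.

(∇×G)₁ = ∂G₃/∂y − ∂G₂/∂z = 0
(∇×G)₂ = ∂G₁/∂z − ∂G₃/∂x = -4*x
(∇×G)₃ = ∂G₂/∂x − ∂G₁/∂y = -6*y^2
∇×G = (0, -4*x, -6*y^2)
At (1, 2, -3): (0, -4, -24).

(0, -4, -24)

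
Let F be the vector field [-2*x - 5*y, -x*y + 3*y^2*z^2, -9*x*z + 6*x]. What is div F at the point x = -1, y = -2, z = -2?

-40

∂F₁/∂x = -2
∂F₂/∂y = -x + 6*y*z^2
∂F₃/∂z = -9*x
∇·F = -10*x + 6*y*z^2 - 2
At (-1, -2, -2): -40.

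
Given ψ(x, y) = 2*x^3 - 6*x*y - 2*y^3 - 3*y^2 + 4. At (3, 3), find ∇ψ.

(36, -90)

∂ψ/∂x = 6*x^2 - 6*y
∂ψ/∂y = -6*x - 6*y^2 - 6*y
∇ψ = (6*x^2 - 6*y, -6*x - 6*y^2 - 6*y)
At (3, 3): (36, -90).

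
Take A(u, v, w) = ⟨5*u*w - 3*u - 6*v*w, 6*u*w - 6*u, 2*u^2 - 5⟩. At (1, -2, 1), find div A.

2

∂A₁/∂u = 5*w - 3
∂A₂/∂v = 0
∂A₃/∂w = 0
∇·A = 5*w - 3
At (1, -2, 1): 2.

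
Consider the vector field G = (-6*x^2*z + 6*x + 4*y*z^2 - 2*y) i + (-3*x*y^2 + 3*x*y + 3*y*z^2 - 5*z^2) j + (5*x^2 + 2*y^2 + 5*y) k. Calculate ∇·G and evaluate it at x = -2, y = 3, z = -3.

-9

∂G₁/∂x = -12*x*z + 6
∂G₂/∂y = -6*x*y + 3*x + 3*z^2
∂G₃/∂z = 0
∇·G = -6*x*y - 12*x*z + 3*x + 3*z^2 + 6
At (-2, 3, -3): -9.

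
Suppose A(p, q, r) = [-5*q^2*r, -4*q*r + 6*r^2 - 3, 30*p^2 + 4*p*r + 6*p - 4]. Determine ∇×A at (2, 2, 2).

(∇×A)₁ = ∂A₃/∂q − ∂A₂/∂r = 4*q - 12*r
(∇×A)₂ = ∂A₁/∂r − ∂A₃/∂p = -60*p - 5*q^2 - 4*r - 6
(∇×A)₃ = ∂A₂/∂p − ∂A₁/∂q = 10*q*r
∇×A = (4*q - 12*r, -60*p - 5*q^2 - 4*r - 6, 10*q*r)
At (2, 2, 2): (-16, -154, 40).

(-16, -154, 40)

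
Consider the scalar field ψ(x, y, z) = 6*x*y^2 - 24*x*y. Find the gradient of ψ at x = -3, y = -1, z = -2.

(30, 108, 0)

∂ψ/∂x = 6*y^2 - 24*y
∂ψ/∂y = 12*x*y - 24*x
∂ψ/∂z = 0
∇ψ = (6*y^2 - 24*y, 12*x*y - 24*x, 0)
At (-3, -1, -2): (30, 108, 0).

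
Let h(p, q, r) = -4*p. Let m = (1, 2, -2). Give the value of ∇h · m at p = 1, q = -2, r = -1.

∂h/∂p = -4
∂h/∂q = 0
∂h/∂r = 0
∇h at (1, -2, -1) = (-4, 0, 0)
∇h · m = (-4)(1) + (0)(2) + (0)(-2) = -4

-4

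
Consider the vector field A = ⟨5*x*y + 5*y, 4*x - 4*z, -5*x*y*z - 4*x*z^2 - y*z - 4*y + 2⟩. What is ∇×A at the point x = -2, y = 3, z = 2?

(∇×A)₁ = ∂A₃/∂y − ∂A₂/∂z = -5*x*z - z
(∇×A)₂ = ∂A₁/∂z − ∂A₃/∂x = 5*y*z + 4*z^2
(∇×A)₃ = ∂A₂/∂x − ∂A₁/∂y = -5*x - 1
∇×A = (-5*x*z - z, 5*y*z + 4*z^2, -5*x - 1)
At (-2, 3, 2): (18, 46, 9).

(18, 46, 9)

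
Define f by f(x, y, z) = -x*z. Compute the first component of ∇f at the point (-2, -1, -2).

(∇f)_1 = ∂f/∂x = -z
At (-2, -1, -2): 2.

2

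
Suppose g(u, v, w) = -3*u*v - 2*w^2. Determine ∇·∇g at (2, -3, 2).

-4

∂²g/∂u² = 0
∂²g/∂v² = 0
∂²g/∂w² = -4
∇²g = -4
At (2, -3, 2): -4.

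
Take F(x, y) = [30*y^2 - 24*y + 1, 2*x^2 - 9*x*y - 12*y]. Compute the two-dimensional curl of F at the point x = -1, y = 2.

∂F₂/∂x = 4*x - 9*y
∂F₁/∂y = 60*y - 24
Scalar curl = 4*x - 69*y + 24
At (-1, 2): -118.

-118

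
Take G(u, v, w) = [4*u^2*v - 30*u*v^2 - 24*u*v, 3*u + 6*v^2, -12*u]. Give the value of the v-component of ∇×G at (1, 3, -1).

(∇×G)_2 = ∂G₁/∂w − ∂G₃/∂u
= 0 − (-12)
= 12
At (1, 3, -1): 12.

12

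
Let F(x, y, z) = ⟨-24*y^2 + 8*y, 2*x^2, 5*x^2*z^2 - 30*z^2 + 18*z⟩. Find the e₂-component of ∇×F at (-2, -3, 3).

(∇×F)_2 = ∂F₁/∂z − ∂F₃/∂x
= 0 − (10*x*z^2)
= -10*x*z^2
At (-2, -3, 3): 180.

180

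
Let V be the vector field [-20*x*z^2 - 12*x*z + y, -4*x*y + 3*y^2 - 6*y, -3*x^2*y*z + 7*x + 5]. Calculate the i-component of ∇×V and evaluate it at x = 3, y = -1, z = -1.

27

(∇×V)_1 = ∂V₃/∂y − ∂V₂/∂z
= -3*x^2*z − (0)
= -3*x^2*z
At (3, -1, -1): 27.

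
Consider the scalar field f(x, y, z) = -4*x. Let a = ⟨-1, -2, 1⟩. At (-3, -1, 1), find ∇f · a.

4

∂f/∂x = -4
∂f/∂y = 0
∂f/∂z = 0
∇f at (-3, -1, 1) = (-4, 0, 0)
∇f · a = (-4)(-1) + (0)(-2) + (0)(1) = 4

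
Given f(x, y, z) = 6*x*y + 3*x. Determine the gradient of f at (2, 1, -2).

∂f/∂x = 6*y + 3
∂f/∂y = 6*x
∂f/∂z = 0
∇f = (6*y + 3, 6*x, 0)
At (2, 1, -2): (9, 12, 0).

(9, 12, 0)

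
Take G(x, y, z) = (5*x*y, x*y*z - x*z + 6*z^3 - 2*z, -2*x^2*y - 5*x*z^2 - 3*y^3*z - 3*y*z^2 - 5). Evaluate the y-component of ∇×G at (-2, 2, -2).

(∇×G)_2 = ∂G₁/∂z − ∂G₃/∂x
= 0 − (-4*x*y - 5*z^2)
= 4*x*y + 5*z^2
At (-2, 2, -2): 4.

4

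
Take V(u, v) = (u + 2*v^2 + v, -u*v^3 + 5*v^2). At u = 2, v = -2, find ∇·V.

-43

∂V₁/∂u = 1
∂V₂/∂v = -3*u*v^2 + 10*v
∇·V = -3*u*v^2 + 10*v + 1
At (2, -2): -43.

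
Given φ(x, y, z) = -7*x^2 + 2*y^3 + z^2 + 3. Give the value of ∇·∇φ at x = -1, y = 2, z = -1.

12

∂²φ/∂x² = -14
∂²φ/∂y² = 12*y
∂²φ/∂z² = 2
∇²φ = 12*y - 12
At (-1, 2, -1): 12.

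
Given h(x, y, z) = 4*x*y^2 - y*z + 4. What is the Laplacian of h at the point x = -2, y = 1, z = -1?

∂²h/∂x² = 0
∂²h/∂y² = 8*x
∂²h/∂z² = 0
∇²h = 8*x
At (-2, 1, -1): -16.

-16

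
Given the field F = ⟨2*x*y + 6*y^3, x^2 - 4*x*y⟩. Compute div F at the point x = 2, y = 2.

-4

∂F₁/∂x = 2*y
∂F₂/∂y = -4*x
∇·F = -4*x + 2*y
At (2, 2): -4.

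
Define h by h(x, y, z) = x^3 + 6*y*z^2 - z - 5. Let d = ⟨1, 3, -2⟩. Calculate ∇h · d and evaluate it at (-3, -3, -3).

∂h/∂x = 3*x^2
∂h/∂y = 6*z^2
∂h/∂z = 12*y*z - 1
∇h at (-3, -3, -3) = (27, 54, 107)
∇h · d = (27)(1) + (54)(3) + (107)(-2) = -25

-25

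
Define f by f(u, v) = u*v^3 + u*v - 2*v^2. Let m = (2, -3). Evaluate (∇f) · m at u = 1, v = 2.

5

∂f/∂u = v^3 + v
∂f/∂v = 3*u*v^2 + u - 4*v
∇f at (1, 2) = (10, 5)
∇f · m = (10)(2) + (5)(-3) = 5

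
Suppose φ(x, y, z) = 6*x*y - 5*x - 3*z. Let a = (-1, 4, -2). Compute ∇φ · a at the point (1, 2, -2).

23

∂φ/∂x = 6*y - 5
∂φ/∂y = 6*x
∂φ/∂z = -3
∇φ at (1, 2, -2) = (7, 6, -3)
∇φ · a = (7)(-1) + (6)(4) + (-3)(-2) = 23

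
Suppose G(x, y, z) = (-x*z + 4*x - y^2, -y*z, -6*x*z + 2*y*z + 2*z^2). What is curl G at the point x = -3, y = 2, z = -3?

(∇×G)₁ = ∂G₃/∂y − ∂G₂/∂z = y + 2*z
(∇×G)₂ = ∂G₁/∂z − ∂G₃/∂x = -x + 6*z
(∇×G)₃ = ∂G₂/∂x − ∂G₁/∂y = 2*y
∇×G = (y + 2*z, -x + 6*z, 2*y)
At (-3, 2, -3): (-4, -15, 4).

(-4, -15, 4)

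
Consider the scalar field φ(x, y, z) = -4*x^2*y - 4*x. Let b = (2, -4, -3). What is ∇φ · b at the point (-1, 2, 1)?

40

∂φ/∂x = -8*x*y - 4
∂φ/∂y = -4*x^2
∂φ/∂z = 0
∇φ at (-1, 2, 1) = (12, -4, 0)
∇φ · b = (12)(2) + (-4)(-4) + (0)(-3) = 40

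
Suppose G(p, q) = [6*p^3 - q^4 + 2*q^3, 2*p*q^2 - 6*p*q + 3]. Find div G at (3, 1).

∂G₁/∂p = 18*p^2
∂G₂/∂q = 4*p*q - 6*p
∇·G = 18*p^2 + 4*p*q - 6*p
At (3, 1): 156.

156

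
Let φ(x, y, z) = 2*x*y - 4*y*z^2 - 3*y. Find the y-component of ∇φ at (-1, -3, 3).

-41

(∇φ)_2 = ∂φ/∂y = 2*x - 4*z^2 - 3
At (-1, -3, 3): -41.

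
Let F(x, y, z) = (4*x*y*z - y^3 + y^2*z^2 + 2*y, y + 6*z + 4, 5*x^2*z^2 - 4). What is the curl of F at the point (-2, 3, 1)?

(∇×F)₁ = ∂F₃/∂y − ∂F₂/∂z = -6
(∇×F)₂ = ∂F₁/∂z − ∂F₃/∂x = 4*x*y - 10*x*z^2 + 2*y^2*z
(∇×F)₃ = ∂F₂/∂x − ∂F₁/∂y = -4*x*z + 3*y^2 - 2*y*z^2 - 2
∇×F = (-6, 4*x*y - 10*x*z^2 + 2*y^2*z, -4*x*z + 3*y^2 - 2*y*z^2 - 2)
At (-2, 3, 1): (-6, 14, 27).

(-6, 14, 27)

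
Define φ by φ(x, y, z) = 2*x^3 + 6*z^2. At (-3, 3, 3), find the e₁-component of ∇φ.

54

(∇φ)_1 = ∂φ/∂x = 6*x^2
At (-3, 3, 3): 54.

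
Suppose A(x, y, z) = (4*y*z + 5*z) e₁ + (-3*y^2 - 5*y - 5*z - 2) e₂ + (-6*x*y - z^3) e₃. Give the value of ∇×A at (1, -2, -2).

(-1, -15, 8)

(∇×A)₁ = ∂A₃/∂y − ∂A₂/∂z = -6*x + 5
(∇×A)₂ = ∂A₁/∂z − ∂A₃/∂x = 10*y + 5
(∇×A)₃ = ∂A₂/∂x − ∂A₁/∂y = -4*z
∇×A = (-6*x + 5, 10*y + 5, -4*z)
At (1, -2, -2): (-1, -15, 8).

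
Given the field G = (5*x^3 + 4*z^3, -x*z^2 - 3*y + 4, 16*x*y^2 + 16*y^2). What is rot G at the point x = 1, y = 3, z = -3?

(∇×G)₁ = ∂G₃/∂y − ∂G₂/∂z = 32*x*y + 2*x*z + 32*y
(∇×G)₂ = ∂G₁/∂z − ∂G₃/∂x = -16*y^2 + 12*z^2
(∇×G)₃ = ∂G₂/∂x − ∂G₁/∂y = -z^2
∇×G = (32*x*y + 2*x*z + 32*y, -16*y^2 + 12*z^2, -z^2)
At (1, 3, -3): (186, -36, -9).

(186, -36, -9)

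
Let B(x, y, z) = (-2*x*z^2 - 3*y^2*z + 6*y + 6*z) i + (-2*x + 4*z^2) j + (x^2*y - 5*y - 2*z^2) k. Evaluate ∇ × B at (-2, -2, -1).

(∇×B)₁ = ∂B₃/∂y − ∂B₂/∂z = x^2 - 8*z - 5
(∇×B)₂ = ∂B₁/∂z − ∂B₃/∂x = -2*x*y - 4*x*z - 3*y^2 + 6
(∇×B)₃ = ∂B₂/∂x − ∂B₁/∂y = 6*y*z - 8
∇×B = (x^2 - 8*z - 5, -2*x*y - 4*x*z - 3*y^2 + 6, 6*y*z - 8)
At (-2, -2, -1): (7, -22, 4).

(7, -22, 4)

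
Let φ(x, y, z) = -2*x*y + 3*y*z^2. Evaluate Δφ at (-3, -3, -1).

-18

∂²φ/∂x² = 0
∂²φ/∂y² = 0
∂²φ/∂z² = 6*y
∇²φ = 6*y
At (-3, -3, -1): -18.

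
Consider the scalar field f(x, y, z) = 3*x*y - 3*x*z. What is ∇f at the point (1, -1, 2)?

∂f/∂x = 3*y - 3*z
∂f/∂y = 3*x
∂f/∂z = -3*x
∇f = (3*y - 3*z, 3*x, -3*x)
At (1, -1, 2): (-9, 3, -3).

(-9, 3, -3)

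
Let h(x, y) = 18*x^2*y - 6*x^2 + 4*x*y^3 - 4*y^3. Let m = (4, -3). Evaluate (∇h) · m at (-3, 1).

∂h/∂x = 36*x*y - 12*x + 4*y^3
∂h/∂y = 18*x^2 + 12*x*y^2 - 12*y^2
∇h at (-3, 1) = (-68, 114)
∇h · m = (-68)(4) + (114)(-3) = -614

-614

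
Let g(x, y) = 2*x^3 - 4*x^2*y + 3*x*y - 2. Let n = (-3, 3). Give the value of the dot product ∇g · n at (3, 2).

∂g/∂x = 6*x^2 - 8*x*y + 3*y
∂g/∂y = -4*x^2 + 3*x
∇g at (3, 2) = (12, -27)
∇g · n = (12)(-3) + (-27)(3) = -117

-117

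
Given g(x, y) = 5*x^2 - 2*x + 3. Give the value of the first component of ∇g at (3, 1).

(∇g)_1 = ∂g/∂x = 10*x - 2
At (3, 1): 28.

28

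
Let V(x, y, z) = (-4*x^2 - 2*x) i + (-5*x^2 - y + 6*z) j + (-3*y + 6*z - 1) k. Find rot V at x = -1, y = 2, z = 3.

(∇×V)₁ = ∂V₃/∂y − ∂V₂/∂z = -9
(∇×V)₂ = ∂V₁/∂z − ∂V₃/∂x = 0
(∇×V)₃ = ∂V₂/∂x − ∂V₁/∂y = -10*x
∇×V = (-9, 0, -10*x)
At (-1, 2, 3): (-9, 0, 10).

(-9, 0, 10)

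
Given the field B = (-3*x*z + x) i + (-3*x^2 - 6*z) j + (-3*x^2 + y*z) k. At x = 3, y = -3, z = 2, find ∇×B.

(∇×B)₁ = ∂B₃/∂y − ∂B₂/∂z = z + 6
(∇×B)₂ = ∂B₁/∂z − ∂B₃/∂x = 3*x
(∇×B)₃ = ∂B₂/∂x − ∂B₁/∂y = -6*x
∇×B = (z + 6, 3*x, -6*x)
At (3, -3, 2): (8, 9, -18).

(8, 9, -18)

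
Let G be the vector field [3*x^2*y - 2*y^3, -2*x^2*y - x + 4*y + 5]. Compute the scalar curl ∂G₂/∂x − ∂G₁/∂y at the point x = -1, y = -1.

∂G₂/∂x = -4*x*y - 1
∂G₁/∂y = 3*x^2 - 6*y^2
Scalar curl = -3*x^2 - 4*x*y + 6*y^2 - 1
At (-1, -1): -2.

-2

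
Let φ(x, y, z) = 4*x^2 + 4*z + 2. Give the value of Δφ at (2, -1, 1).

∂²φ/∂x² = 8
∂²φ/∂y² = 0
∂²φ/∂z² = 0
∇²φ = 8
At (2, -1, 1): 8.

8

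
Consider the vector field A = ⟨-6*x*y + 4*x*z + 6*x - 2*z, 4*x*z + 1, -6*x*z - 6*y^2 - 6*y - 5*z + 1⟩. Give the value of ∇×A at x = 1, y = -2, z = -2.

(∇×A)₁ = ∂A₃/∂y − ∂A₂/∂z = -4*x - 12*y - 6
(∇×A)₂ = ∂A₁/∂z − ∂A₃/∂x = 4*x + 6*z - 2
(∇×A)₃ = ∂A₂/∂x − ∂A₁/∂y = 6*x + 4*z
∇×A = (-4*x - 12*y - 6, 4*x + 6*z - 2, 6*x + 4*z)
At (1, -2, -2): (14, -10, -2).

(14, -10, -2)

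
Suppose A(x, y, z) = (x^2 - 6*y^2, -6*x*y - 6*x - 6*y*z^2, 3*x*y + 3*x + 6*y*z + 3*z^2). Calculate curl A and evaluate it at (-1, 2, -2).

(∇×A)₁ = ∂A₃/∂y − ∂A₂/∂z = 3*x + 12*y*z + 6*z
(∇×A)₂ = ∂A₁/∂z − ∂A₃/∂x = -3*y - 3
(∇×A)₃ = ∂A₂/∂x − ∂A₁/∂y = 6*y - 6
∇×A = (3*x + 12*y*z + 6*z, -3*y - 3, 6*y - 6)
At (-1, 2, -2): (-63, -9, 6).

(-63, -9, 6)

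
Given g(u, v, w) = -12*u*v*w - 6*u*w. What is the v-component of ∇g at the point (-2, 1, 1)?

(∇g)_2 = ∂g/∂v = -12*u*w
At (-2, 1, 1): 24.

24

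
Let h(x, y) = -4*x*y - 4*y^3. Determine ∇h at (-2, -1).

(4, -4)

∂h/∂x = -4*y
∂h/∂y = -4*x - 12*y^2
∇h = (-4*y, -4*x - 12*y^2)
At (-2, -1): (4, -4).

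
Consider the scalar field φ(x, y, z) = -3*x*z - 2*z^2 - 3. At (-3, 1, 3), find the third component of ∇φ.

(∇φ)_3 = ∂φ/∂z = -3*x - 4*z
At (-3, 1, 3): -3.

-3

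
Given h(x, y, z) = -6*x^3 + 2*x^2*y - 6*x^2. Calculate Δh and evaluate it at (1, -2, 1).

∂²h/∂x² = 4*(-9*x + y - 3)
∂²h/∂y² = 0
∂²h/∂z² = 0
∇²h = -36*x + 4*y - 12
At (1, -2, 1): -56.

-56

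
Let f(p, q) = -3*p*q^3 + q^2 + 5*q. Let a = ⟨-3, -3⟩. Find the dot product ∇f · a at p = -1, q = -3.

∂f/∂p = -3*q^3
∂f/∂q = -9*p*q^2 + 2*q + 5
∇f at (-1, -3) = (81, 80)
∇f · a = (81)(-3) + (80)(-3) = -483

-483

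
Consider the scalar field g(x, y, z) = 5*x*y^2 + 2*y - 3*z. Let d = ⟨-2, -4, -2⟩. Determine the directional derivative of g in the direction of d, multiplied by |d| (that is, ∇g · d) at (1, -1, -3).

28

∂g/∂x = 5*y^2
∂g/∂y = 10*x*y + 2
∂g/∂z = -3
∇g at (1, -1, -3) = (5, -8, -3)
∇g · d = (5)(-2) + (-8)(-4) + (-3)(-2) = 28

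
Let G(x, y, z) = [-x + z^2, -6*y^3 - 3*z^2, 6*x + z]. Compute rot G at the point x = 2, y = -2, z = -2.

(∇×G)₁ = ∂G₃/∂y − ∂G₂/∂z = 6*z
(∇×G)₂ = ∂G₁/∂z − ∂G₃/∂x = 2*z - 6
(∇×G)₃ = ∂G₂/∂x − ∂G₁/∂y = 0
∇×G = (6*z, 2*z - 6, 0)
At (2, -2, -2): (-12, -10, 0).

(-12, -10, 0)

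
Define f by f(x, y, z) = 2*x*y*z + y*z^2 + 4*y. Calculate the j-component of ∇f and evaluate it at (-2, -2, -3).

25

(∇f)_2 = ∂f/∂y = 2*x*z + z^2 + 4
At (-2, -2, -3): 25.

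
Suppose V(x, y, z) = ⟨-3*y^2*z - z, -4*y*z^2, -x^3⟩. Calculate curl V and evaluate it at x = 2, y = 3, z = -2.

(-48, -16, -36)

(∇×V)₁ = ∂V₃/∂y − ∂V₂/∂z = 8*y*z
(∇×V)₂ = ∂V₁/∂z − ∂V₃/∂x = 3*x^2 - 3*y^2 - 1
(∇×V)₃ = ∂V₂/∂x − ∂V₁/∂y = 6*y*z
∇×V = (8*y*z, 3*x^2 - 3*y^2 - 1, 6*y*z)
At (2, 3, -2): (-48, -16, -36).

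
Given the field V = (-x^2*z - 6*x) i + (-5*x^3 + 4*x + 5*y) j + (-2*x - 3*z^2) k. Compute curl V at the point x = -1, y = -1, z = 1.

(0, 1, -11)

(∇×V)₁ = ∂V₃/∂y − ∂V₂/∂z = 0
(∇×V)₂ = ∂V₁/∂z − ∂V₃/∂x = -x^2 + 2
(∇×V)₃ = ∂V₂/∂x − ∂V₁/∂y = -15*x^2 + 4
∇×V = (0, -x^2 + 2, -15*x^2 + 4)
At (-1, -1, 1): (0, 1, -11).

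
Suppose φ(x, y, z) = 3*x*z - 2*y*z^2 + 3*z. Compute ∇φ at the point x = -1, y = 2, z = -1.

(-3, -2, 8)

∂φ/∂x = 3*z
∂φ/∂y = -2*z^2
∂φ/∂z = 3*x - 4*y*z + 3
∇φ = (3*z, -2*z^2, 3*x - 4*y*z + 3)
At (-1, 2, -1): (-3, -2, 8).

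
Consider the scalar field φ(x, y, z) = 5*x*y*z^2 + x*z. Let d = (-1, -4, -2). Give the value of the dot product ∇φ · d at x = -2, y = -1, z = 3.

286

∂φ/∂x = 5*y*z^2 + z
∂φ/∂y = 5*x*z^2
∂φ/∂z = 10*x*y*z + x
∇φ at (-2, -1, 3) = (-42, -90, 58)
∇φ · d = (-42)(-1) + (-90)(-4) + (58)(-2) = 286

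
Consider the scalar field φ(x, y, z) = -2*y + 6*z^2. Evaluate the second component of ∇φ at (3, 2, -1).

-2

(∇φ)_2 = ∂φ/∂y = -2
At (3, 2, -1): -2.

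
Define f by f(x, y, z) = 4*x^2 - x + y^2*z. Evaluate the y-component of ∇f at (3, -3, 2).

(∇f)_2 = ∂f/∂y = 2*y*z
At (3, -3, 2): -12.

-12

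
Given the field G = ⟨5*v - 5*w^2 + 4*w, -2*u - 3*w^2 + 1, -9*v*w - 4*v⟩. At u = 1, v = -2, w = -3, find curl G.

(5, 34, -7)

(∇×G)₁ = ∂G₃/∂v − ∂G₂/∂w = -3*w - 4
(∇×G)₂ = ∂G₁/∂w − ∂G₃/∂u = -10*w + 4
(∇×G)₃ = ∂G₂/∂u − ∂G₁/∂v = -7
∇×G = (-3*w - 4, -10*w + 4, -7)
At (1, -2, -3): (5, 34, -7).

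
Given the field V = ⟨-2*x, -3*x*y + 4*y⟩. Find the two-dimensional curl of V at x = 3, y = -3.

∂V₂/∂x = -3*y
∂V₁/∂y = 0
Scalar curl = -3*y
At (3, -3): 9.

9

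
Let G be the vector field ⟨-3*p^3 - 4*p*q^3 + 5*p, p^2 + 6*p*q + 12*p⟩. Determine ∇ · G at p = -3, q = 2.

-126

∂G₁/∂p = -9*p^2 - 4*q^3 + 5
∂G₂/∂q = 6*p
∇·G = -9*p^2 + 6*p - 4*q^3 + 5
At (-3, 2): -126.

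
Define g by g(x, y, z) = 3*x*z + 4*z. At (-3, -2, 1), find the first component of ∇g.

3

(∇g)_1 = ∂g/∂x = 3*z
At (-3, -2, 1): 3.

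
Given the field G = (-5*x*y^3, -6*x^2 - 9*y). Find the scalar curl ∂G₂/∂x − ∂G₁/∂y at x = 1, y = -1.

3

∂G₂/∂x = -12*x
∂G₁/∂y = -15*x*y^2
Scalar curl = 15*x*y^2 - 12*x
At (1, -1): 3.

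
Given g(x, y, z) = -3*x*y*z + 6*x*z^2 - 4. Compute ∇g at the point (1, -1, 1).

(9, -3, 15)

∂g/∂x = -3*y*z + 6*z^2
∂g/∂y = -3*x*z
∂g/∂z = -3*x*y + 12*x*z
∇g = (-3*y*z + 6*z^2, -3*x*z, -3*x*y + 12*x*z)
At (1, -1, 1): (9, -3, 15).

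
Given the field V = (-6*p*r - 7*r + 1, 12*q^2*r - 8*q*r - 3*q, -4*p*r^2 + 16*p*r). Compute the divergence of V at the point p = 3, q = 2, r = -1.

∂V₁/∂p = -6*r
∂V₂/∂q = 24*q*r - 8*r - 3
∂V₃/∂r = -8*p*r + 16*p
∇·V = -8*p*r + 16*p + 24*q*r - 14*r - 3
At (3, 2, -1): 35.

35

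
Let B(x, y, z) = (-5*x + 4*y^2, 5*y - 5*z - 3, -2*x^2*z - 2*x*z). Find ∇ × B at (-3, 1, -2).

(5, 20, -8)

(∇×B)₁ = ∂B₃/∂y − ∂B₂/∂z = 5
(∇×B)₂ = ∂B₁/∂z − ∂B₃/∂x = 4*x*z + 2*z
(∇×B)₃ = ∂B₂/∂x − ∂B₁/∂y = -8*y
∇×B = (5, 4*x*z + 2*z, -8*y)
At (-3, 1, -2): (5, 20, -8).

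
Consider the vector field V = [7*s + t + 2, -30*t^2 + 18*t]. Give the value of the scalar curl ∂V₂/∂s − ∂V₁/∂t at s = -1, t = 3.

∂V₂/∂s = 0
∂V₁/∂t = 1
Scalar curl = -1
At (-1, 3): -1.

-1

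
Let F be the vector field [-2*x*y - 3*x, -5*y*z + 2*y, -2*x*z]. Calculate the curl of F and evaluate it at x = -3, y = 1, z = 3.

(5, 6, -6)

(∇×F)₁ = ∂F₃/∂y − ∂F₂/∂z = 5*y
(∇×F)₂ = ∂F₁/∂z − ∂F₃/∂x = 2*z
(∇×F)₃ = ∂F₂/∂x − ∂F₁/∂y = 2*x
∇×F = (5*y, 2*z, 2*x)
At (-3, 1, 3): (5, 6, -6).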